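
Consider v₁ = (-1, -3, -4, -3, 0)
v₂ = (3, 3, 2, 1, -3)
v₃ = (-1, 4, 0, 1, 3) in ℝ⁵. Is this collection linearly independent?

linearly independent

Place the vectors as rows of a 3×5 matrix and reduce to echelon form.
The reduction yields 3 nonzero rows, so the rank is 3.
Since rank = 3 (the number of vectors), the set is linearly independent.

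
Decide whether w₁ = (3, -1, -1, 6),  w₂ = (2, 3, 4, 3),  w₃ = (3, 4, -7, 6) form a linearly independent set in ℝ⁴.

Place the vectors as rows of a 3×4 matrix and reduce to echelon form.
The reduction yields 3 nonzero rows, so the rank is 3.
Since rank = 3 (the number of vectors), the set is linearly independent.

linearly independent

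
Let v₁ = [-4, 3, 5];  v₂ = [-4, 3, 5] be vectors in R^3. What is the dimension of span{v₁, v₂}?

Put the 3×2 matrix [v₁|v₂] into echelon form.
The echelon form has 1 nonzero row, so the rank is 1.

1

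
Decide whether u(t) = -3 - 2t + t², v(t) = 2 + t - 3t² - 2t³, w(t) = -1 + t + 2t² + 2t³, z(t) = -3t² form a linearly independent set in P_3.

Take coordinates with respect to the standard basis {1, t, …, t³}.
Form the 4×4 matrix with these as columns; its determinant is -24.
A nonzero determinant means the columns are linearly independent.

linearly independent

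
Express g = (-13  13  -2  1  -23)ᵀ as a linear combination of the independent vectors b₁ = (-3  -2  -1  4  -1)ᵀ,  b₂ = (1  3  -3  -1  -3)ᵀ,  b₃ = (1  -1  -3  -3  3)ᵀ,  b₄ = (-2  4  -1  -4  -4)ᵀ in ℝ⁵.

g = 2b₁ + b₂ - 2b₃ + 3b₄

Since b₁, b₂, b₃, b₄ are independent, the coefficients expressing g are uniquely determined by a linear system.
Back-substitution yields (c₁, …, c₄) = (2, 1, -2, 3).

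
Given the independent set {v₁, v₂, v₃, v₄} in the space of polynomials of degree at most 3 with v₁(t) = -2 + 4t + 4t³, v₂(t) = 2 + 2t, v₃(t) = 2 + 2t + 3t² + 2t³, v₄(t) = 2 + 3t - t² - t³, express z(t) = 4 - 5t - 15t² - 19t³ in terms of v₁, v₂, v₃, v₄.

z = -2v₁ + v₂ - 4v₃ + 3v₄

Take coordinate vectors relative to {1, t, …, t³}.
Solve the system with v₁, v₂, v₃, v₄ as columns and z as the right-hand side.
Back-substitution yields (α₁, …, α₄) = (-2, 1, -4, 3).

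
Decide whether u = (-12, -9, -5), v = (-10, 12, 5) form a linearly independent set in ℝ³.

Row-reduce the matrix whose columns are u, v.
The reduction yields 2 nonzero rows, so the rank is 2.
Since rank = 2 (the number of vectors), the set is linearly independent.

linearly independent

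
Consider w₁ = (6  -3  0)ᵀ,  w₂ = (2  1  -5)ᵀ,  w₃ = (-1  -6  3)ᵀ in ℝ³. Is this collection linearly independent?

linearly independent

The matrix [w₁|w₂|w₃] has determinant -159.
A nonzero determinant means the columns are linearly independent.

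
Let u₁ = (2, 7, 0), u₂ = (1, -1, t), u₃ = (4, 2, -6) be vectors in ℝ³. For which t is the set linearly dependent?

t = -9/4

Place the vectors as rows of a 3×3 matrix; dependence ⇔ determinant zero.
Cofactor expansion gives det = 24*t + 54.
This vanishes exactly when t = -9/4.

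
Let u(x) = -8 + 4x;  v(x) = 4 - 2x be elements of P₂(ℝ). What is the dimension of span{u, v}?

Use coordinates relative to {1, x, x²}.
Apply Gaussian elimination to the matrix whose rows are u, v.
There is 1 pivot column, so rank = 1.

1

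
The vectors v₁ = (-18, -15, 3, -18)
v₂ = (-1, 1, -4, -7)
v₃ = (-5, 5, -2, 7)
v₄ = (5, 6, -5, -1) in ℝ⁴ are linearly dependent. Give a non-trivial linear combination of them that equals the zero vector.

v₁ - 3v₂ + 3v₄ = 0

Row-reduce the matrix with v₁, v₂, v₃, v₄ as columns; the null space gives the coefficients.
The free variable yields coefficients (1, -3, 0, 3) (any nonzero multiple also works).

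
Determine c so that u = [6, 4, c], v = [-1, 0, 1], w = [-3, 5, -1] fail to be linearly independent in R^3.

Dependence holds iff the 3×3 matrix [u v w] is singular.
Cofactor expansion gives det = -5*c - 46.
Setting this to zero gives c = -46/5.

c = -46/5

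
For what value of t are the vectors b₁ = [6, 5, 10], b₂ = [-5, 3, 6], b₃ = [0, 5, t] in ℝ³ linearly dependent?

The vectors are dependent exactly when the determinant of the matrix with rows b₁, b₂, b₃ vanishes.
Expanding, det = 43*t - 430.
Solving 43*t - 430 = 0 yields t = 10.

t = 10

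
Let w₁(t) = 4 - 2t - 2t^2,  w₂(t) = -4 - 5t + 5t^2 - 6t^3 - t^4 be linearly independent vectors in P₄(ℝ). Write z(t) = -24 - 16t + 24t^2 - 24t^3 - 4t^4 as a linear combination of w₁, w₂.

Take coordinate vectors relative to {1, t, …, t^4}.
Solve the system with w₁, w₂ as columns and z as the right-hand side.
Row-reducing the augmented matrix gives the unique coefficients (c₁, c₂) = (-2, 4).

z = -2w₁ + 4w₂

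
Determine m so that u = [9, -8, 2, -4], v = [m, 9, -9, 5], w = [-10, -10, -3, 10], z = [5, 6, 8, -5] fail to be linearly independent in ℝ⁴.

The vectors are dependent exactly when the determinant of the matrix with rows u, v, w, z vanishes.
Cofactor expansion gives det = -788*m - 8865.
Solving -788*m - 8865 = 0 yields m = -45/4.

m = -45/4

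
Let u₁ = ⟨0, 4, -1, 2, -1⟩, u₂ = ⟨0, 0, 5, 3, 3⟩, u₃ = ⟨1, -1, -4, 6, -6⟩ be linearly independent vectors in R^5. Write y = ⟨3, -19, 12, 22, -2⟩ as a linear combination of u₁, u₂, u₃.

y = -4u₁ + 4u₂ + 3u₃

Solve the system with u₁, u₂, u₃ as columns and y as the right-hand side.
The system has the unique solution (α₁, α₂, α₃) = (-4, 4, 3).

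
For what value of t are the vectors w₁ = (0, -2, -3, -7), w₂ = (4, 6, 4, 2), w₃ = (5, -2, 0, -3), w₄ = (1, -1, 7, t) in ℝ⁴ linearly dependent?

t = 21

The vectors are dependent exactly when the determinant of the matrix with rows w₁, w₂, w₃, w₄ vanishes.
The determinant works out to 74*t - 1554.
Solving 74*t - 1554 = 0 yields t = 21.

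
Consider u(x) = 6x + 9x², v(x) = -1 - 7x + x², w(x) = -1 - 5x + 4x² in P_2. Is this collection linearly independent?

Take coordinates with respect to the standard basis {1, x, x²}.
The matrix [u|v|w] has determinant 0.
A zero determinant means the columns are linearly dependent.
Indeed u + 3v - 3w = 0.

linearly dependent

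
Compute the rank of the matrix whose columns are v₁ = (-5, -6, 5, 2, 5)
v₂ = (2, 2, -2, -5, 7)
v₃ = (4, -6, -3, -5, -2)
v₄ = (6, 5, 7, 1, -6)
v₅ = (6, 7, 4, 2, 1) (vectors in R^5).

Apply Gaussian elimination to the matrix whose rows are v₁, v₂, v₃, v₄, v₅.
The echelon form has 5 nonzero rows, so the rank is 5.

5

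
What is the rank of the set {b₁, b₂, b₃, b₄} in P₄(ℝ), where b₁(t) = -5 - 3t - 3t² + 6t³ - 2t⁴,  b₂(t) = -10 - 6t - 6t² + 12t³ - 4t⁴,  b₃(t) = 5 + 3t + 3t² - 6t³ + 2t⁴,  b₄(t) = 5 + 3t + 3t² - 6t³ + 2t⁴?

rank 1

Use coordinates relative to {1, t, …, t⁴}.
Apply Gaussian elimination to the matrix whose rows are b₁, b₂, b₃, b₄.
There is 1 pivot column, so rank = 1.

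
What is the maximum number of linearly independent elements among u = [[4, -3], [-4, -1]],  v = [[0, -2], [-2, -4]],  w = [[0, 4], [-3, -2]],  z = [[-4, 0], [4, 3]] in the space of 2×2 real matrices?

Pass to coordinate vectors with respect to the basis {E₁₁, E₁₂, E₂₁, E₂₂}.
Apply Gaussian elimination to the matrix whose rows are u, v, w, z.
The echelon form has 4 nonzero rows, so the rank is 4.

4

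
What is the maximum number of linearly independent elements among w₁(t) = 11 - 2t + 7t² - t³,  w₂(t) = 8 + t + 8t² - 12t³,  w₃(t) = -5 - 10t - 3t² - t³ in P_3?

Pass to coordinate vectors with respect to the basis {1, t, …, t³}.
Apply Gaussian elimination to the matrix whose rows are w₁, w₂, w₃.
The echelon form has 3 nonzero rows, so the rank is 3.

3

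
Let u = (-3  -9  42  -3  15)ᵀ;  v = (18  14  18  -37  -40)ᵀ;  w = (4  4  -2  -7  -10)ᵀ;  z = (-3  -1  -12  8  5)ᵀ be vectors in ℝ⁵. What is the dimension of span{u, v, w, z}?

2

Form the matrix with u, v, w, z as columns and reduce.
There are 2 pivot columns, so rank = 2.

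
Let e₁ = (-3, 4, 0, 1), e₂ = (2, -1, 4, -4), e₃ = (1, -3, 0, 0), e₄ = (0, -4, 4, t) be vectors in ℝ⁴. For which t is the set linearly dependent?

t = -11/5

The vectors are dependent exactly when the determinant of the matrix with rows e₁, e₂, e₃, e₄ vanishes.
Expanding, det = -20*t - 44.
Solving -20*t - 44 = 0 yields t = -11/5.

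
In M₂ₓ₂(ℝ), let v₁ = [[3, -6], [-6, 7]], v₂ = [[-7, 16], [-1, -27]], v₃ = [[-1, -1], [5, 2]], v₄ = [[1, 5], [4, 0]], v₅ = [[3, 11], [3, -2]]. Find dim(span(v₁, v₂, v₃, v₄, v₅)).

dim = 3

Use coordinates relative to {E₁₁, E₁₂, E₂₁, E₂₂}.
Apply Gaussian elimination to the matrix whose rows are v₁, v₂, v₃, v₄, v₅.
The echelon form has 3 nonzero rows, so the rank is 3.
(With 5 elements in a 4-dimensional space the rank is at most 4.)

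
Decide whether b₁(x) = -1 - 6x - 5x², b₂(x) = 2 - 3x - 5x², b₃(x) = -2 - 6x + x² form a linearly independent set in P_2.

linearly independent

Write each element as a coordinate vector in ℝ³ using {1, x, x²}.
Form the 3×3 matrix with these as columns; its determinant is 75.
A nonzero determinant means the columns are linearly independent.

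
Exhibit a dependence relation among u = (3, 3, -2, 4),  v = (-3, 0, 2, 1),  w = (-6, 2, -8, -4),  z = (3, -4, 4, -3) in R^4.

Set up α₁u + … + α₄z = 0 and solve the homogeneous system.
One solution (up to scaling) is (2, 2, 1, 2).

2u + 2v + w + 2z = 0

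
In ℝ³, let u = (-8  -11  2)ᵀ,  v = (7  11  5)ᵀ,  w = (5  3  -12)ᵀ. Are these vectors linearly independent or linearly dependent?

Row-reduce the matrix whose columns are u, v, w.
The reduction yields 3 nonzero rows, so the rank is 3.
Since rank = 3 (the number of vectors), the set is linearly independent.

linearly independent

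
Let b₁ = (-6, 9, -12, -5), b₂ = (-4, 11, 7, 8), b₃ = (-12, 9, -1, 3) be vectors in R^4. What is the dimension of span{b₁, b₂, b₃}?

Put the 4×3 matrix [b₁|b₂|b₃] into echelon form.
Exactly 3 pivots survive; hence the rank is 3.

3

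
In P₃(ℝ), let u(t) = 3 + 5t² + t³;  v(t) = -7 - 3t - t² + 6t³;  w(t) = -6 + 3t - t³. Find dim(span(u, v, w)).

dim = 3

Represent each element by its coordinate vector in ℝ⁴.
Row-reduce the 3×4 matrix with these as rows.
Reduction leaves 3 leading entries, giving rank 3.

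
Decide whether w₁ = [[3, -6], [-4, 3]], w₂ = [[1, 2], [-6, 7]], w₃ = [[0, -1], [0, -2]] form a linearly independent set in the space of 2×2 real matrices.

Take coordinates with respect to the standard basis {E₁₁, E₁₂, E₂₁, E₂₂}.
Place the vectors as rows of a 3×4 matrix and reduce to echelon form.
The reduction yields 3 nonzero rows, so the rank is 3.
Since rank = 3 (the number of vectors), the set is linearly independent.

linearly independent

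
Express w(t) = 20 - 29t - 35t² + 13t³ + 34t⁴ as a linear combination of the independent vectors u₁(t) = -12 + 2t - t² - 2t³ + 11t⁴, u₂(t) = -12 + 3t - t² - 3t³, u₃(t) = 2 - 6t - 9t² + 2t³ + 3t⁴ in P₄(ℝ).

w = 2u₁ - 3u₂ + 4u₃

Identify each element with its coordinate vector in ℝ⁵ via {1, t, …, t⁴}.
Since u₁, u₂, u₃ are independent, the coefficients expressing w are uniquely determined by a linear system.
Row-reducing the augmented matrix gives the unique coefficients (α₁, α₂, α₃) = (2, -3, 4).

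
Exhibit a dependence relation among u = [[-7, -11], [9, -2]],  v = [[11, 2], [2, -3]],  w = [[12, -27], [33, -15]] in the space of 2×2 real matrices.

3u + 3v - w = 0

Take coordinates with respect to {E₁₁, E₁₂, E₂₁, E₂₂}.
Solve the homogeneous system with u, v, w as columns by row-reducing the coefficient matrix.
One solution (up to scaling) is (3, 3, -1).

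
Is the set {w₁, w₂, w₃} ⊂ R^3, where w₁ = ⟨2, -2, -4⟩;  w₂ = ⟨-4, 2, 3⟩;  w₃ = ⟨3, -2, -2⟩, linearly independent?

linearly independent

Form the 3×3 matrix with these as columns; its determinant is -6.
A nonzero determinant means the columns are linearly independent.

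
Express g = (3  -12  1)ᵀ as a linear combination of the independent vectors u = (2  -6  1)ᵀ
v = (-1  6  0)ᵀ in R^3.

Set up the augmented matrix [u | v | g] and row-reduce.
Row-reducing the augmented matrix gives the unique coefficients (c₁, c₂) = (1, -1).

g = u - v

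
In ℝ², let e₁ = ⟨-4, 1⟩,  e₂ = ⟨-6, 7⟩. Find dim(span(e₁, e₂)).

2

Form the matrix with e₁, e₂ as columns and reduce.
Exactly 2 pivots survive; hence the rank is 2.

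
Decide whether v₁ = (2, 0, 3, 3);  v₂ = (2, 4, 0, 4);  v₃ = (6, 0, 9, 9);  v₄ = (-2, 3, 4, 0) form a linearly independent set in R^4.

Row-reduce the matrix whose columns are v₁, v₂, v₃, v₄.
The reduction yields 3 nonzero rows, so the rank is 3.
Since rank 3 < 4, the set is linearly dependent.

linearly dependent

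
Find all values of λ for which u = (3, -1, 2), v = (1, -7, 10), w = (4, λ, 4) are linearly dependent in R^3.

λ = -16/7

The vectors are dependent exactly when the determinant of the matrix with rows u, v, w vanishes.
Expanding, det = -28*λ - 64.
Setting this to zero gives λ = -16/7.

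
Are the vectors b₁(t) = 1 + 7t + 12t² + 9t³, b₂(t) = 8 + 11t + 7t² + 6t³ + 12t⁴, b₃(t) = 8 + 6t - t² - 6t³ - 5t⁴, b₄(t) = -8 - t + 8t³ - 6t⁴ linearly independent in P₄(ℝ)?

Write each element as a coordinate vector in ℝ⁵ using {1, t, …, t⁴}.
Place the vectors as rows of a 4×5 matrix and reduce to echelon form.
The reduction yields 4 nonzero rows, so the rank is 4.
Since rank = 4 (the number of vectors), the set is linearly independent.

linearly independent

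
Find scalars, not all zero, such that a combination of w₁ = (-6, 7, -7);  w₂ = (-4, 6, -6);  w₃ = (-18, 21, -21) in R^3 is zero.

3w₁ - w₃ = 0

Row-reduce the matrix with w₁, w₂, w₃ as columns; the null space gives the coefficients.
A generator of the null space is (3, 0, -1).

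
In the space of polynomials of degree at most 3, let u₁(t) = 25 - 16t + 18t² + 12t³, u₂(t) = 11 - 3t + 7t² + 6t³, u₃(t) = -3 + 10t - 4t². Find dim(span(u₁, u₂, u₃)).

2

Represent each element by its coordinate vector in ℝ⁴.
Put the 4×3 matrix [u₁|u₂|u₃] into echelon form.
There are 2 pivot columns, so rank = 2.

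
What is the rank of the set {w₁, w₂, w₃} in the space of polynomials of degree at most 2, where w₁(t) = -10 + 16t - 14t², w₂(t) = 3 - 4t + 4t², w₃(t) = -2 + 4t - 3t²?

Pass to coordinate vectors with respect to the basis {1, t, t²}.
Apply Gaussian elimination to the matrix whose rows are w₁, w₂, w₃.
Exactly 2 pivots survive; hence the rank is 2.

2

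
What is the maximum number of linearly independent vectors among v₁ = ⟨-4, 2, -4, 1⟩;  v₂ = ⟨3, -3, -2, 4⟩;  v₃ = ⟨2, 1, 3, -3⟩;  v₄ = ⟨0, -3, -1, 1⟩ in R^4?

4

Form the matrix with v₁, v₂, v₃, v₄ as columns and reduce.
Exactly 4 pivots survive; hence the rank is 4.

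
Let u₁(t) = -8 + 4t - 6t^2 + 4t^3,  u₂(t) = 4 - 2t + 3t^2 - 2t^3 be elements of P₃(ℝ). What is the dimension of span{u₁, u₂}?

Represent each element by its coordinate vector in ℝ⁴.
Form the matrix with u₁, u₂ as columns and reduce.
Reduction leaves 1 leading entry, giving rank 1.

1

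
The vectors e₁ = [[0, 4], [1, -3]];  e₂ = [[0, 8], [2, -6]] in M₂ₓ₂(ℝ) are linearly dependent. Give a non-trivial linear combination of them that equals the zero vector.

2e₁ - e₂ = 0

Write each element as a vector in ℝ⁴ using {E₁₁, E₁₂, E₂₁, E₂₂}.
Write the vectors as columns of a matrix and find a nonzero vector in its null space.
One solution (up to scaling) is (2, -1).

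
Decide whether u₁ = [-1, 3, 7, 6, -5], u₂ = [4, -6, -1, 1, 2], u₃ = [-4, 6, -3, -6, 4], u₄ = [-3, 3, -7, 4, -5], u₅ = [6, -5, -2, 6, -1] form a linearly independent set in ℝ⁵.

Row-reduce the matrix whose columns are u₁, u₂, u₃, u₄, u₅.
The reduction yields 5 nonzero rows, so the rank is 5.
Since rank = 5 (the number of vectors), the set is linearly independent.

linearly independent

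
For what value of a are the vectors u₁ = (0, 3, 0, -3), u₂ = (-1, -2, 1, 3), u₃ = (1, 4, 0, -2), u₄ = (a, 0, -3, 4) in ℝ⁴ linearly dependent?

The set is linearly dependent precisely when det[u₁; u₂; u₃; u₄] = 0.
Expanding, det = 39 - 6*a.
Solving 39 - 6*a = 0 yields a = 13/2.

a = 13/2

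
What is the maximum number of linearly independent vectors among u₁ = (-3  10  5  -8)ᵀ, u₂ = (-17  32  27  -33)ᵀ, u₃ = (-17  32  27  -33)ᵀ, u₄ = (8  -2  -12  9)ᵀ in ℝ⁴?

Row-reduce the 4×4 matrix with these as rows.
The echelon form has 2 nonzero rows, so the rank is 2.

2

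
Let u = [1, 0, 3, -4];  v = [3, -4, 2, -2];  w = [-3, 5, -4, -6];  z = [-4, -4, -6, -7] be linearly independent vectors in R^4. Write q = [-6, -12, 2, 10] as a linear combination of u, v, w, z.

q = 2u - 4v - 4w + 2z

Set up the augmented matrix [u | v | w | z | q] and row-reduce.
The system has the unique solution (c₁, …, c₄) = (2, -4, -4, 2).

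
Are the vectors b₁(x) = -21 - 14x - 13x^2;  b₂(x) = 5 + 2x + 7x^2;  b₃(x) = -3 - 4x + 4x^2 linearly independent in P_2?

Write each element as a coordinate vector in ℝ³ using {1, x, x^2}.
Form the 3×3 matrix with these as columns; its determinant is 0.
A zero determinant means the columns are linearly dependent.

linearly dependent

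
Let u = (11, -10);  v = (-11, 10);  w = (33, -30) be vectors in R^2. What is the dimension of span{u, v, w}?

dim = 1

Put the 2×3 matrix [u|v|w] into echelon form.
Exactly 1 pivot survives; hence the rank is 1.
(With 3 elements in a 2-dimensional space the rank is at most 2.)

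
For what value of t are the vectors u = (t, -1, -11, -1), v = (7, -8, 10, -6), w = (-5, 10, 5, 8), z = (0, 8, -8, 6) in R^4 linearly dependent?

t = -53/4

Dependence holds iff the 4×4 matrix [u v w z] is singular.
Expanding, det = 8*t + 106.
This vanishes exactly when t = -53/4.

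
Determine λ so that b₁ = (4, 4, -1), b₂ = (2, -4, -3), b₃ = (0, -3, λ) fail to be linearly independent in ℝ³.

λ = -5/4

The vectors are dependent exactly when the determinant of the matrix with rows b₁, b₂, b₃ vanishes.
Cofactor expansion gives det = -24*λ - 30.
Setting this to zero gives λ = -5/4.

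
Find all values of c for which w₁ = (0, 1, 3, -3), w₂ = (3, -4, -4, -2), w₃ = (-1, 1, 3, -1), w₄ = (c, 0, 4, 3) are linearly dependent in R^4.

Dependence holds iff the 4×4 matrix [w₁ w₂ w₃ w₄] is singular.
Expanding, det = -16*c - 56.
This vanishes exactly when c = -7/2.

c = -7/2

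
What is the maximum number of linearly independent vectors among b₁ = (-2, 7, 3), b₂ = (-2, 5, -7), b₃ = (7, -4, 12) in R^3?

3

Apply Gaussian elimination to the matrix whose rows are b₁, b₂, b₃.
The echelon form has 3 nonzero rows, so the rank is 3.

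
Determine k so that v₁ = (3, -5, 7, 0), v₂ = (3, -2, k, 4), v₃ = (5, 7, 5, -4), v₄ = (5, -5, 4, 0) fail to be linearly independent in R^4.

k = -57/2

The vectors are dependent exactly when the determinant of the matrix with rows v₁, v₂, v₃, v₄ vanishes.
Cofactor expansion gives det = -40*k - 1140.
Solving -40*k - 1140 = 0 yields k = -57/2.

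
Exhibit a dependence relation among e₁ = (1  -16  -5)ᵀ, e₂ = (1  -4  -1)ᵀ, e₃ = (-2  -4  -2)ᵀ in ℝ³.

e₁ - 3e₂ - e₃ = 0

Solve the homogeneous system with e₁, e₂, e₃ as columns by row-reducing the coefficient matrix.
One solution (up to scaling) is (1, -3, -1).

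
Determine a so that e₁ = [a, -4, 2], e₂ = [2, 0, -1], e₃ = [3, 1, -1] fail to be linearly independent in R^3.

a = -8

Place the vectors as rows of a 3×3 matrix; dependence ⇔ determinant zero.
The determinant works out to a + 8.
This vanishes exactly when a = -8.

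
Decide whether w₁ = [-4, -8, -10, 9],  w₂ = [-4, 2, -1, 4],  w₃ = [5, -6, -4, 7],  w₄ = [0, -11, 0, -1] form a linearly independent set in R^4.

Form the 4×4 matrix with these as columns; its determinant is 3513.
A nonzero determinant means the columns are linearly independent.

linearly independent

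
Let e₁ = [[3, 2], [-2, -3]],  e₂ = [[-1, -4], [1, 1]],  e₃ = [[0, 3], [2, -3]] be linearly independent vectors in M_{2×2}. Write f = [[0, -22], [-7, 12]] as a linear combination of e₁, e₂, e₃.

Work in coordinates with respect to the standard basis {E₁₁, E₁₂, E₂₁, E₂₂}.
Set up the augmented matrix [e₁ | e₂ | e₃ | f] and row-reduce.
The system has the unique solution (a₁, a₂, a₃) = (1, 3, -4).

f = e₁ + 3e₂ - 4e₃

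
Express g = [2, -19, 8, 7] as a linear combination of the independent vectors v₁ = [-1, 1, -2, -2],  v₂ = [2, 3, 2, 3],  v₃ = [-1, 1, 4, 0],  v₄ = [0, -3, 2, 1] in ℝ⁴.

Set up the augmented matrix [v₁ | v₂ | v₃ | v₄ | g] and row-reduce.
Row-reducing the augmented matrix gives the unique coefficients (c₁, …, c₄) = (-3, -1, -1, 4).

g = -3v₁ - v₂ - v₃ + 4v₄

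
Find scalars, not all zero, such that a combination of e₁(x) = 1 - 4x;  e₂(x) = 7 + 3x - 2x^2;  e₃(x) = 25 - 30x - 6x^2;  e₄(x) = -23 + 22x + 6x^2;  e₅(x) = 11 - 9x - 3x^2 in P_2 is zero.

Pass to coordinate vectors relative to the basis {1, x, x^2}.
Write the vectors as columns of a matrix and find a nonzero vector in its null space.
The free variable yields coefficients (2, 0, -1, -1, 0) (any nonzero multiple also works).

2e₁ - e₃ - e₄ = 0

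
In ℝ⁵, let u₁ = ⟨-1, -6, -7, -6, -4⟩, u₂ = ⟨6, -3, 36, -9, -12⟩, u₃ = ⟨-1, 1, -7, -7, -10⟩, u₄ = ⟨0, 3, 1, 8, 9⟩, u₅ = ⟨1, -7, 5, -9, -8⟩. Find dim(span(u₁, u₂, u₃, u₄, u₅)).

3

Row-reduce the 5×5 matrix with these as rows.
The echelon form has 3 nonzero rows, so the rank is 3.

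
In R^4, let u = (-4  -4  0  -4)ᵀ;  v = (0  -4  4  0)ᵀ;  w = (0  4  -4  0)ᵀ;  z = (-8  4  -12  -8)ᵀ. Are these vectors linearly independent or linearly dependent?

linearly dependent

The matrix [u|v|w|z] has determinant 0.
A zero determinant means the columns are linearly dependent.
Indeed v + w = 0.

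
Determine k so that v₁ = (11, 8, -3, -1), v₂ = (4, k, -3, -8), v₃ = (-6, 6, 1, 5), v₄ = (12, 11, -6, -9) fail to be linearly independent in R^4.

k = 11/9

Dependence holds iff the 4×4 matrix [v₁ v₂ v₃ v₄] is singular.
Expanding, det = 189*k - 231.
Setting this to zero gives k = 11/9.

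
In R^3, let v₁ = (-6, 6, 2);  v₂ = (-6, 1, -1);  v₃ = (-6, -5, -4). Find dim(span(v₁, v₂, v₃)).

dim = 3

Apply Gaussian elimination to the matrix whose rows are v₁, v₂, v₃.
Exactly 3 pivots survive; hence the rank is 3.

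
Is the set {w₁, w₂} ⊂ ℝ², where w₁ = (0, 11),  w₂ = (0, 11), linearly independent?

Two of the vectors are equal, giving an immediate dependence.

linearly dependent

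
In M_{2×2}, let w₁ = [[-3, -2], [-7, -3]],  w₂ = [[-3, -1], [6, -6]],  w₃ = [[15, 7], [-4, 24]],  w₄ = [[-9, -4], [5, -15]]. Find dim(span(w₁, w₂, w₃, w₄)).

Represent each element by its coordinate vector in ℝ⁴.
Apply Gaussian elimination to the matrix whose rows are w₁, w₂, w₃, w₄.
Reduction leaves 2 leading entries, giving rank 2.

2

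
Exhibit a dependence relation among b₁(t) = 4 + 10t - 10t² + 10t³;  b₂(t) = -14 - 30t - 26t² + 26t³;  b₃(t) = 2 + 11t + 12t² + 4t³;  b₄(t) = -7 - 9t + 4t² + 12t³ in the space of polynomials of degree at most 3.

Write each element as a vector in ℝ⁴ using {1, t, …, t³}.
Solve the homogeneous system with b₁, b₂, b₃, b₄ as columns by row-reducing the coefficient matrix.
A generator of the null space is (1, -1, -2, 2).

b₁ - b₂ - 2b₃ + 2b₄ = 0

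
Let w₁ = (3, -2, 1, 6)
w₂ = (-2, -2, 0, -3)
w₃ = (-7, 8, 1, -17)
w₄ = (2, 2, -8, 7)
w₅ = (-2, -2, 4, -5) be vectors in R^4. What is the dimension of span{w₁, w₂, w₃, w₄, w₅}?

Put the 4×5 matrix [w₁|w₂|w₃|w₄|w₅] into echelon form.
The echelon form has 3 nonzero rows, so the rank is 3.
(With 5 elements in a 4-dimensional space the rank is at most 4.)

dim = 3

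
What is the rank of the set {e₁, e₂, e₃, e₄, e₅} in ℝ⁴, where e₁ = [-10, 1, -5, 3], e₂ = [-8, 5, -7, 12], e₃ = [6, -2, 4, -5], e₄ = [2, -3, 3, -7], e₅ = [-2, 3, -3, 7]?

Form the matrix with e₁, e₂, e₃, e₄, e₅ as columns and reduce.
The echelon form has 2 nonzero rows, so the rank is 2.
(With 5 elements in a 4-dimensional space the rank is at most 4.)

2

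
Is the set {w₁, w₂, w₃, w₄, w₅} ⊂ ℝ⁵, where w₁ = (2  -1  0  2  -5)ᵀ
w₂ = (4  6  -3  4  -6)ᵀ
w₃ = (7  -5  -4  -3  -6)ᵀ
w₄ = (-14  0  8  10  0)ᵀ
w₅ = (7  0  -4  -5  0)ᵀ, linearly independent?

One vector is a scalar multiple of another, so the set is dependent.

linearly dependent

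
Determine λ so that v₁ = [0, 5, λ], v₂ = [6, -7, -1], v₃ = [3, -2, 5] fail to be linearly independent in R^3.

λ = 55/3

Place the vectors as rows of a 3×3 matrix; dependence ⇔ determinant zero.
Cofactor expansion gives det = 9*λ - 165.
Setting this to zero gives λ = 55/3.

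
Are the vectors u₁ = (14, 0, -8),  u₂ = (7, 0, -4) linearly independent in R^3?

Row-reduce the matrix whose columns are u₁, u₂.
The reduction yields 1 nonzero row, so the rank is 1.
Since rank 1 < 2, the set is linearly dependent.
Indeed u₁ - 2u₂ = 0.

linearly dependent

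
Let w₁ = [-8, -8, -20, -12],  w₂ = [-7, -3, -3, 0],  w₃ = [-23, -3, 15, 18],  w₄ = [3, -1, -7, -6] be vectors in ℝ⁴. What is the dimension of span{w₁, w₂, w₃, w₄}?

Form the matrix with w₁, w₂, w₃, w₄ as columns and reduce.
The echelon form has 2 nonzero rows, so the rank is 2.

dim = 2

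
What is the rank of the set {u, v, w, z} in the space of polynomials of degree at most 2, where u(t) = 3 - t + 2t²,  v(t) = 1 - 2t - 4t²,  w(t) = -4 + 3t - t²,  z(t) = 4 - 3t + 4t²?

rank 3

Pass to coordinate vectors with respect to the basis {1, t, t²}.
Row-reduce the 4×3 matrix with these as rows.
The echelon form has 3 nonzero rows, so the rank is 3.
(With 4 elements in a 3-dimensional space the rank is at most 3.)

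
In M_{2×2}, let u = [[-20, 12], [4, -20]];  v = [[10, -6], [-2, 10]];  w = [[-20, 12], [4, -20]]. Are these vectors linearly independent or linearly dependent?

Write each element as a coordinate vector in ℝ⁴ using {E₁₁, E₁₂, E₂₁, E₂₂}.
Place the vectors as rows of a 3×4 matrix and reduce to echelon form.
The reduction yields 1 nonzero row, so the rank is 1.
Since rank 1 < 3, the set is linearly dependent.
Indeed u + 2v = 0.

linearly dependent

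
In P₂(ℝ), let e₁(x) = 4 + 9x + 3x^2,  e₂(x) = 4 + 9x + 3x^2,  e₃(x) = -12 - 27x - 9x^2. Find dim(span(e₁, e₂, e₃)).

Use coordinates relative to {1, x, x^2}.
Put the 3×3 matrix [e₁|e₂|e₃] into echelon form.
Reduction leaves 1 leading entry, giving rank 1.

1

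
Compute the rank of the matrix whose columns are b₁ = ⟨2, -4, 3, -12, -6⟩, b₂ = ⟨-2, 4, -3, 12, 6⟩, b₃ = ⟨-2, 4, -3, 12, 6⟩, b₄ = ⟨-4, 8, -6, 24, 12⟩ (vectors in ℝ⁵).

Apply Gaussian elimination to the matrix whose rows are b₁, b₂, b₃, b₄.
Exactly 1 pivot survives; hence the rank is 1.

rank 1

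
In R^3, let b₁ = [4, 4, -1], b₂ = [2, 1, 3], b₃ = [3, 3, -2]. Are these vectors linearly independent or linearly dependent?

Form the 3×3 matrix with these as columns; its determinant is 5.
A nonzero determinant means the columns are linearly independent.

linearly independent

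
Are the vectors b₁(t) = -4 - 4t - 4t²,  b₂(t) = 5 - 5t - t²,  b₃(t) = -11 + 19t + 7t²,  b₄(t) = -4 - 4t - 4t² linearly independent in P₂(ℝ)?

Write each element as a coordinate vector in ℝ³ using {1, t, t²}.
There are 4 vectors in a 3-dimensional space, so they cannot be linearly independent.

linearly dependent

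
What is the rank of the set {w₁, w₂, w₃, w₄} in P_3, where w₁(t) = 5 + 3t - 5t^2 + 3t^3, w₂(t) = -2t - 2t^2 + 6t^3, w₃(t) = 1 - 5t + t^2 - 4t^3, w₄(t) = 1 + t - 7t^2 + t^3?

4

Pass to coordinate vectors with respect to the basis {1, t, …, t^3}.
Form the matrix with w₁, w₂, w₃, w₄ as columns and reduce.
Reduction leaves 4 leading entries, giving rank 4.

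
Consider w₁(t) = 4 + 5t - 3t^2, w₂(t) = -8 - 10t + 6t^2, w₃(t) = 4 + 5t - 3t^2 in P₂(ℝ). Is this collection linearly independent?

Take coordinates with respect to the standard basis {1, t, t^2}.
Two of the vectors are equal, giving an immediate dependence.

linearly dependent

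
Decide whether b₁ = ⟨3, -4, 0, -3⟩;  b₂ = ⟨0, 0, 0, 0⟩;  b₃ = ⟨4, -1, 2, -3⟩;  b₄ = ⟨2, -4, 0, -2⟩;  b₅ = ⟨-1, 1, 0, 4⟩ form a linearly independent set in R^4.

There are 5 vectors in a 4-dimensional space, so they cannot be linearly independent.

linearly dependent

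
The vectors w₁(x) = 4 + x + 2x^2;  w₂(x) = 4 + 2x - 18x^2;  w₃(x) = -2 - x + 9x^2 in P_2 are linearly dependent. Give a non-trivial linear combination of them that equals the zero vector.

w₂ + 2w₃ = 0

Write each element as a vector in ℝ³ using {1, x, x^2}.
Solve the homogeneous system with w₁, w₂, w₃ as columns by row-reducing the coefficient matrix.
A generator of the null space is (0, 1, 2).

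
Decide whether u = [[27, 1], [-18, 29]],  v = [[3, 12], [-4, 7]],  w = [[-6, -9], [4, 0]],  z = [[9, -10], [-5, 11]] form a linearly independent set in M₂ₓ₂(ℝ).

linearly dependent

Take coordinates with respect to the standard basis {E₁₁, E₁₂, E₂₁, E₂₂}.
Place the vectors as rows of a 4×4 matrix and reduce to echelon form.
The reduction yields 3 nonzero rows, so the rank is 3.
Since rank 3 < 4, the set is linearly dependent.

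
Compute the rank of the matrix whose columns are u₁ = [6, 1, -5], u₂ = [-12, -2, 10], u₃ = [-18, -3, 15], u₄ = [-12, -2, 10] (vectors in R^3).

1

Put the 3×4 matrix [u₁|u₂|u₃|u₄] into echelon form.
Exactly 1 pivot survives; hence the rank is 1.
(With 4 elements in a 3-dimensional space the rank is at most 3.)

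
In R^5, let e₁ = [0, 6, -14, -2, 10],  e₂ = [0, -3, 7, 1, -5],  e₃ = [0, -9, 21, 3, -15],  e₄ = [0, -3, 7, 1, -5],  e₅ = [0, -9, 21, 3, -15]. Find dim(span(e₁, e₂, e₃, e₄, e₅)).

dim = 1

Put the 5×5 matrix [e₁|e₂|e₃|e₄|e₅] into echelon form.
Exactly 1 pivot survives; hence the rank is 1.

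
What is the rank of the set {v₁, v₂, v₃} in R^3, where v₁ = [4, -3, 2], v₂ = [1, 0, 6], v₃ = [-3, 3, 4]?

Apply Gaussian elimination to the matrix whose rows are v₁, v₂, v₃.
Reduction leaves 2 leading entries, giving rank 2.

rank 2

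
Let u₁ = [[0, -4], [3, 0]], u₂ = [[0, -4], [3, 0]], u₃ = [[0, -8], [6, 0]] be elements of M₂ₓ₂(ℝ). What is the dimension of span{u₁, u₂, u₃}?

dim = 1

Pass to coordinate vectors with respect to the basis {E₁₁, E₁₂, E₂₁, E₂₂}.
Row-reduce the 3×4 matrix with these as rows.
Exactly 1 pivot survives; hence the rank is 1.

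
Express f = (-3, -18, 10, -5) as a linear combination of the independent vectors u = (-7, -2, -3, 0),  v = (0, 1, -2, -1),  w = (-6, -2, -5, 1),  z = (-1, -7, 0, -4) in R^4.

Write f = α₁u + … + α₄z and equate components.
The system has the unique solution (α₁, …, α₄) = (1, -4, -1, 2).

f = u - 4v - w + 2z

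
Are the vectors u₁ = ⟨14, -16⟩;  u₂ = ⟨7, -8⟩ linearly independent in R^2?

linearly dependent

The matrix [u₁|u₂] has determinant 0.
A zero determinant means the columns are linearly dependent.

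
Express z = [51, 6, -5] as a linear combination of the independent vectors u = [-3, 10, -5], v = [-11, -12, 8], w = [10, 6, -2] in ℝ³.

z = -3u - 2v + 2w

Write z = α₁u + … + α₃w and equate components.
The system has the unique solution (α₁, α₂, α₃) = (-3, -2, 2).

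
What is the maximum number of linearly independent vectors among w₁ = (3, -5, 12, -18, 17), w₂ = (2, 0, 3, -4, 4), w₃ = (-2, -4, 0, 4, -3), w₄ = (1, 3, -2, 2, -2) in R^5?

3

Form the matrix with w₁, w₂, w₃, w₄ as columns and reduce.
There are 3 pivot columns, so rank = 3.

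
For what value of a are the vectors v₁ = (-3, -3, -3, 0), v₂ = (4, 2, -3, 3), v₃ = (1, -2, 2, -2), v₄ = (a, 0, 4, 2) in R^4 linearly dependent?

The vectors are dependent exactly when the determinant of the matrix with rows v₁, v₂, v₃, v₄ vanishes.
The determinant works out to 294 - 6*a.
Solving 294 - 6*a = 0 yields a = 49.

a = 49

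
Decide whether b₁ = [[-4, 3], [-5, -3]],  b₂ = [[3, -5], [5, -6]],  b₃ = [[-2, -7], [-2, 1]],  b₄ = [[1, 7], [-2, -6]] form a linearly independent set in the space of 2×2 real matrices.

linearly independent

Write each element as a coordinate vector in ℝ⁴ using {E₁₁, E₁₂, E₂₁, E₂₂}.
Place the vectors as rows of a 4×4 matrix and reduce to echelon form.
The reduction yields 4 nonzero rows, so the rank is 4.
Since rank = 4 (the number of vectors), the set is linearly independent.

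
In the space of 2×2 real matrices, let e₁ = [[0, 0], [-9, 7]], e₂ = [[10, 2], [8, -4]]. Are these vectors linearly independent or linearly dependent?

Write each element as a coordinate vector in ℝ⁴ using {E₁₁, E₁₂, E₂₁, E₂₂}.
Row-reduce the matrix whose columns are e₁, e₂.
The reduction yields 2 nonzero rows, so the rank is 2.
Since rank = 2 (the number of vectors), the set is linearly independent.

linearly independent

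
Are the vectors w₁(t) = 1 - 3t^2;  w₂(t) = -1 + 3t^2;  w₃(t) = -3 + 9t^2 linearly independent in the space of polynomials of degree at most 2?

linearly dependent

Take coordinates with respect to the standard basis {1, t, t^2}.
The matrix [w₁|w₂|w₃] has determinant 0.
A zero determinant means the columns are linearly dependent.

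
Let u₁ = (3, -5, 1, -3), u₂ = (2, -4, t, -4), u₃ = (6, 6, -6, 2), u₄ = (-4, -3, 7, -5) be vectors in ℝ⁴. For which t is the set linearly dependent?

The set is linearly dependent precisely when det[u₁; u₂; u₃; u₄] = 0.
Expanding, det = 200*t - 480.
Setting this to zero gives t = 12/5.

t = 12/5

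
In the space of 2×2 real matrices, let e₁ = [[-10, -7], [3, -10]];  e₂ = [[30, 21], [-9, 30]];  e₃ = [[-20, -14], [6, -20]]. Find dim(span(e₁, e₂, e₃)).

dim = 1

Represent each element by its coordinate vector in ℝ⁴.
Apply Gaussian elimination to the matrix whose rows are e₁, e₂, e₃.
Exactly 1 pivot survives; hence the rank is 1.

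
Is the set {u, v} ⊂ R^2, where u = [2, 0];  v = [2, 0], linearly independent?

linearly dependent

Row-reduce the matrix whose columns are u, v.
The reduction yields 1 nonzero row, so the rank is 1.
Since rank 1 < 2, the set is linearly dependent.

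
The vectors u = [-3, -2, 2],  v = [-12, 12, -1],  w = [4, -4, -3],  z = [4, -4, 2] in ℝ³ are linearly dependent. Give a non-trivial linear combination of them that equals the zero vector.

Row-reduce the matrix with u, v, w, z as columns; the null space gives the coefficients.
The free variable yields coefficients (0, 1, 1, 2) (any nonzero multiple also works).

v + w + 2z = 0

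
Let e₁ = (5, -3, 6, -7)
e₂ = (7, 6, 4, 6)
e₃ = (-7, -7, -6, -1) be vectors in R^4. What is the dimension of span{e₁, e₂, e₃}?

dim = 3

Put the 4×3 matrix [e₁|e₂|e₃] into echelon form.
Exactly 3 pivots survive; hence the rank is 3.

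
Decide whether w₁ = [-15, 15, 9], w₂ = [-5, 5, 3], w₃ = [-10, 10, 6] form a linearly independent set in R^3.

Form the 3×3 matrix with these as columns; its determinant is 0.
A zero determinant means the columns are linearly dependent.
Indeed w₁ - 3w₂ = 0.

linearly dependent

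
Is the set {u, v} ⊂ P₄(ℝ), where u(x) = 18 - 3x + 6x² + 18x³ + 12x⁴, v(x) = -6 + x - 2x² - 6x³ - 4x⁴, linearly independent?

linearly dependent

Write each element as a coordinate vector in ℝ⁵ using {1, x, …, x⁴}.
One vector is a scalar multiple of another, so the set is dependent.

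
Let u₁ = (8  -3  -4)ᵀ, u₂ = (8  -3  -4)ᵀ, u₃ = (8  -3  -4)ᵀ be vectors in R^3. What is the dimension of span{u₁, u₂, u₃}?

dim = 1

Put the 3×3 matrix [u₁|u₂|u₃] into echelon form.
Reduction leaves 1 leading entry, giving rank 1.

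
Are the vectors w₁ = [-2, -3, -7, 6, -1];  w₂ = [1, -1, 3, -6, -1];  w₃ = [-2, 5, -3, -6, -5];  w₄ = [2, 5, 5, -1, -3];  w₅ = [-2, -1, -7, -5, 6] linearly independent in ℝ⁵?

The matrix [w₁|w₂|w₃|w₄|w₅] has determinant -3844.
A nonzero determinant means the columns are linearly independent.

linearly independent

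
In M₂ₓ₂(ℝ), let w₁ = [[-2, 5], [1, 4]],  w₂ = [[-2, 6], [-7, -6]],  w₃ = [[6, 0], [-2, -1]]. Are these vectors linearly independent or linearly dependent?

Write each element as a coordinate vector in ℝ⁴ using {E₁₁, E₁₂, E₂₁, E₂₂}.
Place the vectors as rows of a 3×4 matrix and reduce to echelon form.
The reduction yields 3 nonzero rows, so the rank is 3.
Since rank = 3 (the number of vectors), the set is linearly independent.

linearly independent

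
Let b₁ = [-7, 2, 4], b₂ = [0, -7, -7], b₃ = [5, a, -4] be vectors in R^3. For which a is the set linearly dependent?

Place the vectors as rows of a 3×3 matrix; dependence ⇔ determinant zero.
Cofactor expansion gives det = -49*a - 126.
Solving -49*a - 126 = 0 yields a = -18/7.

a = -18/7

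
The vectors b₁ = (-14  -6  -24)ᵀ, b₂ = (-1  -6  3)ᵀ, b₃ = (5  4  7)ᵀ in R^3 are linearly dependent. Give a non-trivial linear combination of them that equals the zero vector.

b₁ + b₂ + 3b₃ = 0

Set up α₁b₁ + … + α₃b₃ = 0 and solve the homogeneous system.
The free variable yields coefficients (1, 1, 3) (any nonzero multiple also works).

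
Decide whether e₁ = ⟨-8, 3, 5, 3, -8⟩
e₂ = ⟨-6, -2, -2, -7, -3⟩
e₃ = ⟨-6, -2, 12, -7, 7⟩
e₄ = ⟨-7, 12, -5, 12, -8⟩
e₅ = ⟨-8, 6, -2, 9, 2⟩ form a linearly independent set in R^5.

Row-reduce the matrix whose columns are e₁, e₂, e₃, e₄, e₅.
The reduction yields 5 nonzero rows, so the rank is 5.
Since rank = 5 (the number of vectors), the set is linearly independent.

linearly independent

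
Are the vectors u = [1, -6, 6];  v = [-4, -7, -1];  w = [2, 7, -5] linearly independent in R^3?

The matrix [u|v|w] has determinant 90.
A nonzero determinant means the columns are linearly independent.

linearly independent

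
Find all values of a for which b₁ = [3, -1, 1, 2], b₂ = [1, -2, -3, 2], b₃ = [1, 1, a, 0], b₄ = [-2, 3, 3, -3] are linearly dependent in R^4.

a = 1

The set is linearly dependent precisely when det[b₁; b₂; b₃; b₄] = 0.
The determinant works out to 1 - a.
Solving 1 - a = 0 yields a = 1.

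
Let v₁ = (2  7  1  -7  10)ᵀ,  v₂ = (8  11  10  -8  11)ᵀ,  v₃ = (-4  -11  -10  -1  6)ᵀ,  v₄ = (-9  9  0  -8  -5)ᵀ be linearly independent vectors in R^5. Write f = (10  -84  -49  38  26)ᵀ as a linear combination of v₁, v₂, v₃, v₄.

f = v₁ - 2v₂ + 3v₃ - 4v₄

Write f = α₁v₁ + … + α₄v₄ and equate components.
Back-substitution yields (α₁, …, α₄) = (1, -2, 3, -4).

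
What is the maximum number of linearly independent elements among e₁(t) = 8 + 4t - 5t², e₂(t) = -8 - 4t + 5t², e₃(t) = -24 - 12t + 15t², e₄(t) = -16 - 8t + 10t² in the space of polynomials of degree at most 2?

Pass to coordinate vectors with respect to the basis {1, t, t²}.
Apply Gaussian elimination to the matrix whose rows are e₁, e₂, e₃, e₄.
Exactly 1 pivot survives; hence the rank is 1.
(With 4 elements in a 3-dimensional space the rank is at most 3.)

1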